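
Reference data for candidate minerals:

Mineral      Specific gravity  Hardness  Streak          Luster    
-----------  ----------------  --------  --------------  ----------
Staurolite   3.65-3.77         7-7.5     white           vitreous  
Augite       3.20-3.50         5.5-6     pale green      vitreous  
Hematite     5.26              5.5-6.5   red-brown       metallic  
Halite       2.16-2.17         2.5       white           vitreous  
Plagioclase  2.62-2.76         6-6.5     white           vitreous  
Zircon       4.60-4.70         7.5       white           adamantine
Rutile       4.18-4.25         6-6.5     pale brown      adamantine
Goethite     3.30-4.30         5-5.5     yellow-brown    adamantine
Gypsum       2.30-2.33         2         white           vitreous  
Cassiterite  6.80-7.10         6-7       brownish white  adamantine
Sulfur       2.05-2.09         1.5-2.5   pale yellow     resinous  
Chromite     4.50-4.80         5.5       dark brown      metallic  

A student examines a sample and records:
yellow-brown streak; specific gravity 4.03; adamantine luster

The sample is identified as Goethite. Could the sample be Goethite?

Yes

Yellow-brown streak — agrees with Goethite (yellow-brown streak).
Specific gravity 4.03 — agrees with Goethite (SG 3.30-4.30).
Adamantine luster — agrees with Goethite (adamantine luster).
Every observed property is compatible with the reference values for Goethite.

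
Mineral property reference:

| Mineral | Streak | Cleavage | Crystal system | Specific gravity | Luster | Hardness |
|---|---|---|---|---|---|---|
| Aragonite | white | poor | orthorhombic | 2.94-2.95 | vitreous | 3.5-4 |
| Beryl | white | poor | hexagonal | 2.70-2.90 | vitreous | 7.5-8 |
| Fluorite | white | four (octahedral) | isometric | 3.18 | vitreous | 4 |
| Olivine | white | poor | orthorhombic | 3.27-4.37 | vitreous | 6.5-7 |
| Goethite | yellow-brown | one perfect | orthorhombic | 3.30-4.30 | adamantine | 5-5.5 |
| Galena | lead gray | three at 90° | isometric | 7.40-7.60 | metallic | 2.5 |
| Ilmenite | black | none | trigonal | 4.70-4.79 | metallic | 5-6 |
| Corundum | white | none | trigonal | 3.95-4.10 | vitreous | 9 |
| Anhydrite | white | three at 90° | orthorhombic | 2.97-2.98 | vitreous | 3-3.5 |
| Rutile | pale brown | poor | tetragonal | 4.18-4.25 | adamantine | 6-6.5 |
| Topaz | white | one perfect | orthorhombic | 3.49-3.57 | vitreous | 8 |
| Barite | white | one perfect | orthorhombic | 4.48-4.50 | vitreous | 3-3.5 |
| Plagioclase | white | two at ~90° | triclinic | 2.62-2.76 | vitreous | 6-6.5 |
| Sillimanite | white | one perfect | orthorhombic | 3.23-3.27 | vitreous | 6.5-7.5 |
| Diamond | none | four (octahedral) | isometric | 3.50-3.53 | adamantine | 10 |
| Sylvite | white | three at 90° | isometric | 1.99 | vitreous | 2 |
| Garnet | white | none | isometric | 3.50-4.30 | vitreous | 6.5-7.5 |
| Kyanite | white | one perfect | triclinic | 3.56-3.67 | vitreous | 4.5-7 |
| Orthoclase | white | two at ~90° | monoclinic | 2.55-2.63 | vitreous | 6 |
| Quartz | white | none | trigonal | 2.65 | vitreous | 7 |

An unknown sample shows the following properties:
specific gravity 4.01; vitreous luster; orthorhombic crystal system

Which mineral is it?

Olivine

Specific gravity 4.01: narrows the field to Olivine, Goethite, Corundum, Garnet.
Vitreous luster excludes Goethite.
Orthorhombic crystal system: Olivine remains.
The only mineral consistent with every observation is Olivine.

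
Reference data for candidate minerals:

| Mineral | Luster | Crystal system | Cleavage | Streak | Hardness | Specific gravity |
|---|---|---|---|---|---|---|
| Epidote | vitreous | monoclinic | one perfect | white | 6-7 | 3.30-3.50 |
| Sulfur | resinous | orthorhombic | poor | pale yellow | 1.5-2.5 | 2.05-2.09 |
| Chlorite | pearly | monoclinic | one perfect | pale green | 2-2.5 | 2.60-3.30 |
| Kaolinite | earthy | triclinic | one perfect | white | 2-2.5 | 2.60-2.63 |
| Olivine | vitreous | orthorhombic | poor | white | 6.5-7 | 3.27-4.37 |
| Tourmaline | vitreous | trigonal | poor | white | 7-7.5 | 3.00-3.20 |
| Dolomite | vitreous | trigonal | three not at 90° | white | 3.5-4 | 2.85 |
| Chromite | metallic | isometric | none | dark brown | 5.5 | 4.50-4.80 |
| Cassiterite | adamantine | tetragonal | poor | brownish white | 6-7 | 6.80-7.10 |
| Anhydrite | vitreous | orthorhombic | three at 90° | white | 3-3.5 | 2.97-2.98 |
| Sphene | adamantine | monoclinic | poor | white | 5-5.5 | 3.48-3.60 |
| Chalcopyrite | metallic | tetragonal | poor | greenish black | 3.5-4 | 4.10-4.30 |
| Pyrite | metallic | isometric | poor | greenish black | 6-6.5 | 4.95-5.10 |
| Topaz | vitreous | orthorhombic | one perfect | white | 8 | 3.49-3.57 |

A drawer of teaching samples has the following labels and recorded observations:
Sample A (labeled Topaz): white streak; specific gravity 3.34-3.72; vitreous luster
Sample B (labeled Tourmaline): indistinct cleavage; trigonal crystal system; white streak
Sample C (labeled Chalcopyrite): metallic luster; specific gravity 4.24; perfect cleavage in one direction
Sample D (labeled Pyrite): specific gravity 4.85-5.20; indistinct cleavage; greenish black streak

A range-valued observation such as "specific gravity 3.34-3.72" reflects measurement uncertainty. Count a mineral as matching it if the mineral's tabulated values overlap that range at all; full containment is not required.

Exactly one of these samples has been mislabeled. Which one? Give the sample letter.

Sample A: observations are consistent with Topaz.
Sample B: observations are consistent with Tourmaline.
Sample C: Chalcopyrite has cleavage poor, but the record shows perfect cleavage in one direction — this label is wrong.
Sample D: observations are consistent with Pyrite.
The mislabeled specimen is C.

C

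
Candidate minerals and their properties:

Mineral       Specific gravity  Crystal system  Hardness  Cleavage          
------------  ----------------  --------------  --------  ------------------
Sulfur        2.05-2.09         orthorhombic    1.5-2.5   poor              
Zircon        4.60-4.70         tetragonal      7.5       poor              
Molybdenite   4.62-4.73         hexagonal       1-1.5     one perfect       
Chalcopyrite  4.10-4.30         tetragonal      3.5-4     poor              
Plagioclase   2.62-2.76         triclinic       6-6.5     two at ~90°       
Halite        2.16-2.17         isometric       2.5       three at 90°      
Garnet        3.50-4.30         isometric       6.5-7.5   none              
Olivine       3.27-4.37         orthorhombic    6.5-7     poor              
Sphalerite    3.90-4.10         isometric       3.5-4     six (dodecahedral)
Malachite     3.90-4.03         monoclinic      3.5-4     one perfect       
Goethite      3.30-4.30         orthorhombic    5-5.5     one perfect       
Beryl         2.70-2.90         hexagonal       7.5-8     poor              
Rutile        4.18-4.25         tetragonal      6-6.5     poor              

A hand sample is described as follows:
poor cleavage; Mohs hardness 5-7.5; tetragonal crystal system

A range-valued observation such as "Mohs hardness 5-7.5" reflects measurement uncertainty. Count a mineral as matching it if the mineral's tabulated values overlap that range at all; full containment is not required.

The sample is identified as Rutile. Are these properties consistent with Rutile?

Consistent

Poor cleavage — is consistent with Rutile (cleavage poor).
Mohs hardness 5-7.5 — is consistent with Rutile (hardness 6-6.5).
Tetragonal crystal system — is consistent with Rutile (tetragonal system).
Every observed property is compatible with the reference values for Rutile.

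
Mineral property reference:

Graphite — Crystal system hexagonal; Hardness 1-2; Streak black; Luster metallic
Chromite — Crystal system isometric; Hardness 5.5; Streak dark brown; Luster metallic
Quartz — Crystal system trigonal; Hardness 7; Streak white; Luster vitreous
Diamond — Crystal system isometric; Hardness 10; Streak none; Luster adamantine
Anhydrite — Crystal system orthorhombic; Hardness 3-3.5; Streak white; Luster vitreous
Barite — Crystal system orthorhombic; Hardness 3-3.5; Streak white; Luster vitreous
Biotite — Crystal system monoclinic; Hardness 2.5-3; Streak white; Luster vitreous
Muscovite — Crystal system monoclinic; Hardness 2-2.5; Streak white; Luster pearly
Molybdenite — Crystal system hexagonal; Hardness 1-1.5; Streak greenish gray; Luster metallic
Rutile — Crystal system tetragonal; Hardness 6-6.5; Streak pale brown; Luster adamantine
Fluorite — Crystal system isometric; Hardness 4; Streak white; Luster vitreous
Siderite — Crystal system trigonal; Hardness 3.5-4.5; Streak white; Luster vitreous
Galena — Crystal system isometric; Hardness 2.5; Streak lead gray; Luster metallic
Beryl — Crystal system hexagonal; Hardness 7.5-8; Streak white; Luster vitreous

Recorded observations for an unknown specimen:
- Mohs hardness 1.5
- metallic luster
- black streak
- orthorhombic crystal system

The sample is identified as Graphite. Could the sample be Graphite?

No

Mohs hardness 1.5 — fits Graphite (hardness 1-2).
Metallic luster — fits Graphite (metallic luster).
Black streak — fits Graphite (black streak).
Orthorhombic crystal system — Graphite has hexagonal system; inconsistent.
The crystal system observation rules out Graphite.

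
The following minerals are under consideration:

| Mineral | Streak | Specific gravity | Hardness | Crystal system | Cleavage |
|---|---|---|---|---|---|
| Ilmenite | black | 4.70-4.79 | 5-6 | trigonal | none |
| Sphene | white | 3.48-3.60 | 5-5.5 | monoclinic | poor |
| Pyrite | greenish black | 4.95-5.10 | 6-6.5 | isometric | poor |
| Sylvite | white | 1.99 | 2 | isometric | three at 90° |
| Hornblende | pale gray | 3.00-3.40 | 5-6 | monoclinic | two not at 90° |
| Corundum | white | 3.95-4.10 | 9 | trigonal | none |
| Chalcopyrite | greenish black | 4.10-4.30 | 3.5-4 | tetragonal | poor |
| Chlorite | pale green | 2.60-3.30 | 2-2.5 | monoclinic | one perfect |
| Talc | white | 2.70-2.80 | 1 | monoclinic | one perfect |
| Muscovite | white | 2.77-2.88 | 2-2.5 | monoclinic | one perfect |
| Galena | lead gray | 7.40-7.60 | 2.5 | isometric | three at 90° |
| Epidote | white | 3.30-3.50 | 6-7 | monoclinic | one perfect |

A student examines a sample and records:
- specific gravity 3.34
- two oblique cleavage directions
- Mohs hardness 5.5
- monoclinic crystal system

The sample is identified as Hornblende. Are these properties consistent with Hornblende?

Specific gravity 3.34 — is consistent with Hornblende (SG 3.00-3.40).
Two oblique cleavage directions — is consistent with Hornblende (cleavage two not at 90°).
Mohs hardness 5.5 — is consistent with Hornblende (hardness 5-6).
Monoclinic crystal system — is consistent with Hornblende (monoclinic system).
Nothing contradicts Hornblende.

Yes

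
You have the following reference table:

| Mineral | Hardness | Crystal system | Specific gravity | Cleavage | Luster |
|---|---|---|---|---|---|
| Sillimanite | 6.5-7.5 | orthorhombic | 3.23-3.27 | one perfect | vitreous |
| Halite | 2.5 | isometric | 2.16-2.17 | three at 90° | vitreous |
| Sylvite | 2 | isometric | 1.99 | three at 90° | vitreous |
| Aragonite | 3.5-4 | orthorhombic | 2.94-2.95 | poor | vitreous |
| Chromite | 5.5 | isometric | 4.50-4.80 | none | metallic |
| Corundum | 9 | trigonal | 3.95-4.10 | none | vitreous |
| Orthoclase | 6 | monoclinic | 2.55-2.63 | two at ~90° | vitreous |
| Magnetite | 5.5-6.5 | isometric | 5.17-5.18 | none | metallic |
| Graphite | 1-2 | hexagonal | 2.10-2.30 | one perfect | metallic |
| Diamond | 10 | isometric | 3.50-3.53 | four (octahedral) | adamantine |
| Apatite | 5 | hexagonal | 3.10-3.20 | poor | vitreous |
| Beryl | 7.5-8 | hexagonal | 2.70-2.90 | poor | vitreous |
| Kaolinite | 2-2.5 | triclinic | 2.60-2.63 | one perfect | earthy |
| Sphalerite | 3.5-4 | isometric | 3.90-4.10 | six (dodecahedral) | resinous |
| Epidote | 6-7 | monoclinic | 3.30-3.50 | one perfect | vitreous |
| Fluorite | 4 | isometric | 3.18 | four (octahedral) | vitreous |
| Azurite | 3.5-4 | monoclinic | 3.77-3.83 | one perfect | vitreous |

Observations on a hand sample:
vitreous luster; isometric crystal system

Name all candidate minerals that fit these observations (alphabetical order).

Vitreous luster excludes Chromite, Magnetite, Graphite, Diamond, Kaolinite, Sphalerite.
Isometric crystal system — Halite, Sylvite, Fluorite remain.
Remaining candidates: Fluorite, Halite, Sylvite.

Fluorite, Halite, Sylvite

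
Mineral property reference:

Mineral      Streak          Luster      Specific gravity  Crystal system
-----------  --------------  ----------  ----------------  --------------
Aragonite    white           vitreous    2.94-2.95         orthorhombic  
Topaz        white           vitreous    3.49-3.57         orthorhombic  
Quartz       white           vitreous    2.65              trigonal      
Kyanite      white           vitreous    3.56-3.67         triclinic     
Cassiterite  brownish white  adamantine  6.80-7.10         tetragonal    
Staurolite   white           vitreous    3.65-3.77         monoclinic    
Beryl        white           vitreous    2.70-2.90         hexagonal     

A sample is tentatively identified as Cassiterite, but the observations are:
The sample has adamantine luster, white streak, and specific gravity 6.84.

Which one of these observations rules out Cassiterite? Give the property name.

streak

Adamantine luster: Cassiterite has adamantine luster — agrees.
White streak: Cassiterite has brownish white streak — outside the reference range.
Specific gravity 6.84: Cassiterite has SG 6.80-7.10 — agrees.
Everything matches except the streak.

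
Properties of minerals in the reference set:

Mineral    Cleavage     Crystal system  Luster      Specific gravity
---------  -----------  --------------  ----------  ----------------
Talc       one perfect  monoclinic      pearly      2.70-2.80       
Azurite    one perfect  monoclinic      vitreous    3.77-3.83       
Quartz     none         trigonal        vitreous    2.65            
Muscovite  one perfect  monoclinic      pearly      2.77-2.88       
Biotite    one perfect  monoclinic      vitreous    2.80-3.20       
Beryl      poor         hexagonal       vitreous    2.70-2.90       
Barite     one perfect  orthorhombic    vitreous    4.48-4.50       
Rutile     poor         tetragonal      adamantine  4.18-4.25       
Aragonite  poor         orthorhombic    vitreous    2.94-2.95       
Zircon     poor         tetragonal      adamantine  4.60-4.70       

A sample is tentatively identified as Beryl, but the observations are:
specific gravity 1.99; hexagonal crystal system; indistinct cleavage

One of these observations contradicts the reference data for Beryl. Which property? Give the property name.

Specific gravity 1.99: Beryl has SG 2.70-2.90 — outside the reference range.
Hexagonal crystal system: Beryl has hexagonal system — within range.
Indistinct cleavage: Beryl has cleavage poor — within range.
Everything matches except the specific gravity.

specific gravity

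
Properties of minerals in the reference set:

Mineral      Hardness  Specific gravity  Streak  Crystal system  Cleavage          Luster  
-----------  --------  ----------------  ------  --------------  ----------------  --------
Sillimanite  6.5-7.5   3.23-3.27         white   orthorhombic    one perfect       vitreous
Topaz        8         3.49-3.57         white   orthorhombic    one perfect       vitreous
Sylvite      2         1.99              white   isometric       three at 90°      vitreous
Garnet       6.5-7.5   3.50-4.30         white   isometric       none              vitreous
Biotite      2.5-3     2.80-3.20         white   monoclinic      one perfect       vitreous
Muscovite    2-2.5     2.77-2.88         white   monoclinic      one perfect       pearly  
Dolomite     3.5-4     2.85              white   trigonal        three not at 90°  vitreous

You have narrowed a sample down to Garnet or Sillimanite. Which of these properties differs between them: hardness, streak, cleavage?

Hardness: both 6.5-7.5 — identical.
Streak: both white — identical.
Cleavage: Garnet none, Sillimanite one perfect — distinct.
Cleavage is the diagnostic property here.

cleavage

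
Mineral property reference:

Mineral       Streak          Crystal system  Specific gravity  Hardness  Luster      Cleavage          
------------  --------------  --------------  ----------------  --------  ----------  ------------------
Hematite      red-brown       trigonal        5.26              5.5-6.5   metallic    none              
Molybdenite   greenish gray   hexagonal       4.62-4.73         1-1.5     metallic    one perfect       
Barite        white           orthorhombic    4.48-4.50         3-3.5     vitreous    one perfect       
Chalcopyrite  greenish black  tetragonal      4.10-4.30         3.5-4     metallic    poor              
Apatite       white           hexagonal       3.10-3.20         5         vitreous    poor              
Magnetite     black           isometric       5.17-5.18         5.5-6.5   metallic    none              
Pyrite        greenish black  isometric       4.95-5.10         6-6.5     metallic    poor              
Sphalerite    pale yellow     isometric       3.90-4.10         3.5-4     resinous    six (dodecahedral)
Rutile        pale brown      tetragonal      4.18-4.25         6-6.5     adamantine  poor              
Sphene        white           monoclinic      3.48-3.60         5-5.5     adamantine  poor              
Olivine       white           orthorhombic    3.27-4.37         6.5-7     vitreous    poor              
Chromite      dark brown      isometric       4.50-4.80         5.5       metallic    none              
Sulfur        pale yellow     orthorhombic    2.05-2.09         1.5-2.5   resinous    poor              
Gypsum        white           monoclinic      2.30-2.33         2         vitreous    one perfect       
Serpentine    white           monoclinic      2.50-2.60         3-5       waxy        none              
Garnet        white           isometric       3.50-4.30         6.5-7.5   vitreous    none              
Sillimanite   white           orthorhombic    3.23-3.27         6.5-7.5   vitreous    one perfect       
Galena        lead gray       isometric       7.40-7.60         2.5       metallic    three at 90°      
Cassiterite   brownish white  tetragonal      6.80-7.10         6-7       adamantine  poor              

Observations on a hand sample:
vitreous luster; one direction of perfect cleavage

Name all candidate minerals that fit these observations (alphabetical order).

Barite, Gypsum, Sillimanite

Vitreous luster: only Barite, Apatite, Olivine, Gypsum, Garnet, Sillimanite remain.
One direction of perfect cleavage rules out Apatite, Olivine, Garnet.
Consistent with every observation: Barite, Gypsum, Sillimanite.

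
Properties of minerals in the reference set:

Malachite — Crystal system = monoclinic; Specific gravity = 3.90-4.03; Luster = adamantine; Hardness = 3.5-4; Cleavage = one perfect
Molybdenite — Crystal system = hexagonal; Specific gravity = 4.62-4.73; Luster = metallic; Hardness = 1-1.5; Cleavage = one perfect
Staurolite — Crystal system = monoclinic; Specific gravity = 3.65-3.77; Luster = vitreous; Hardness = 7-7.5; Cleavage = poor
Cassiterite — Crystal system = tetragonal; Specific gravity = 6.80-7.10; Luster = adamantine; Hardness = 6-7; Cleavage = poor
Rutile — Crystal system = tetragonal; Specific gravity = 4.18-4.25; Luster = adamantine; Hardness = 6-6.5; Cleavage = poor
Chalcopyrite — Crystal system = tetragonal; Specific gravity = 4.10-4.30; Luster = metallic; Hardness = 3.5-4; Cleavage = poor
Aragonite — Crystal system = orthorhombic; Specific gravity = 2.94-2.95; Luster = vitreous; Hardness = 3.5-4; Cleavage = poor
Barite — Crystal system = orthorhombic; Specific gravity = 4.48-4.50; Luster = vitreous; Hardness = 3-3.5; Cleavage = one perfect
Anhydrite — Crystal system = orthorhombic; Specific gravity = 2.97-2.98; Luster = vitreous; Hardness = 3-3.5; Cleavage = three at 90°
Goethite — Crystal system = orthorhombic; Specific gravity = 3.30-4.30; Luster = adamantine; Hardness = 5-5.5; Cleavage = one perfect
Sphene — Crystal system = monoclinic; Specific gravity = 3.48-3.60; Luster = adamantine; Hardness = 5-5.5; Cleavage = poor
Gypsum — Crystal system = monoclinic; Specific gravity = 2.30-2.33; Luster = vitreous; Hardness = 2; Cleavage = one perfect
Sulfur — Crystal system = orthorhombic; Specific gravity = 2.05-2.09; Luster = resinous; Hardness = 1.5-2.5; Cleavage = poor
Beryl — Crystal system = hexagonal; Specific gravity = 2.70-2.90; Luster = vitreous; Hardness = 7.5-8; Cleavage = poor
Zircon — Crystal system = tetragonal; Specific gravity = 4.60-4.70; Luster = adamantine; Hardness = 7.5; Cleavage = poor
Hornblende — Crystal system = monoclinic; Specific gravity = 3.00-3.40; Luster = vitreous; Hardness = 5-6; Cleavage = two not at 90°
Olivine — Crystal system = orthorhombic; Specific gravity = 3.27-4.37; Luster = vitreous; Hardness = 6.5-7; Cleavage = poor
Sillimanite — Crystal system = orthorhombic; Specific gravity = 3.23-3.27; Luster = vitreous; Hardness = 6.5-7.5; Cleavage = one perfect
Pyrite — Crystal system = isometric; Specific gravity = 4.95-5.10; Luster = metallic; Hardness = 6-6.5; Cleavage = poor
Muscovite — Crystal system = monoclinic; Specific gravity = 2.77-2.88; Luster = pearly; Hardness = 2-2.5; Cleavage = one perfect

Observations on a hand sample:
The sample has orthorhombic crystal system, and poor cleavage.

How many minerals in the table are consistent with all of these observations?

3

Orthorhombic crystal system — only Aragonite, Barite, Anhydrite, Goethite, Sulfur, Olivine, Sillimanite remain.
Poor cleavage — Aragonite, Sulfur, Olivine remain.
Remaining candidates: Aragonite, Olivine, Sulfur.
That is 3 minerals.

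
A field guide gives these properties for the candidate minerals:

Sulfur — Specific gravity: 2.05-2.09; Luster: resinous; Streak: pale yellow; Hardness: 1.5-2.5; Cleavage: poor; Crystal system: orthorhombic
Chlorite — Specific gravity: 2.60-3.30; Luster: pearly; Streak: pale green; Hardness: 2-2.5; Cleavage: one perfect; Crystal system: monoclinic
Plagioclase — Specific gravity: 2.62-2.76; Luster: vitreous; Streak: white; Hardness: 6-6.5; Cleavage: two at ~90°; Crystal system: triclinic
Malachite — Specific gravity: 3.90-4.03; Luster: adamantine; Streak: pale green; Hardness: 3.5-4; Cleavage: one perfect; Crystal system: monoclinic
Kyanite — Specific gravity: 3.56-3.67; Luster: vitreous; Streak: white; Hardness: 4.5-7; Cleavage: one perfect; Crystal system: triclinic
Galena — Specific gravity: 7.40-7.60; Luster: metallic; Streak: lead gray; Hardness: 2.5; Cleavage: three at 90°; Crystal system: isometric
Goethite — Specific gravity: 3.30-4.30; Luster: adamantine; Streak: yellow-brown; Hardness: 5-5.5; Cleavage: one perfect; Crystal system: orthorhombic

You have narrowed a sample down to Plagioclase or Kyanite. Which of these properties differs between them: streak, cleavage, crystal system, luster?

Streak: both white — no difference.
Cleavage: Plagioclase two at ~90°, Kyanite one perfect — different.
Crystal system: both triclinic — no difference.
Luster: both vitreous — no difference.
Only cleavage differs between Plagioclase and Kyanite among the listed tests.

cleavage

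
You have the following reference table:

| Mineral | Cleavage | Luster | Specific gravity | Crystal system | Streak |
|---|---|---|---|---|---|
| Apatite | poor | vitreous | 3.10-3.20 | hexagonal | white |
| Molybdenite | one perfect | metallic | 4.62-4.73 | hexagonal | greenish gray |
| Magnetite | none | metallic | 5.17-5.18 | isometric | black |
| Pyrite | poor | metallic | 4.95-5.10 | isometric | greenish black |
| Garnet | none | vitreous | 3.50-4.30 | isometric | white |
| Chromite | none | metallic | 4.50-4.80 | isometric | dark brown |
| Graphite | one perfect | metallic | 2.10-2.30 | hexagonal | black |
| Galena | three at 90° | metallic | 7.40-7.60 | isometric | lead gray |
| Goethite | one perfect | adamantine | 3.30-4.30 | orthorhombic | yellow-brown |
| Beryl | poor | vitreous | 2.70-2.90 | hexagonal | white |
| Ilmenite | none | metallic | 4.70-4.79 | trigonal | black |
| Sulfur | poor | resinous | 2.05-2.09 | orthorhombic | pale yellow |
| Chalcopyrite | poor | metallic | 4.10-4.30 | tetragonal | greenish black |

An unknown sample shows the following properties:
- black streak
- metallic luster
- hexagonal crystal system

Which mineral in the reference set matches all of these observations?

Graphite

Black streak — leaves Magnetite, Graphite, Ilmenite.
Metallic luster — all remaining candidates fit.
Hexagonal crystal system — Graphite remains.
Only Graphite satisfies all observations.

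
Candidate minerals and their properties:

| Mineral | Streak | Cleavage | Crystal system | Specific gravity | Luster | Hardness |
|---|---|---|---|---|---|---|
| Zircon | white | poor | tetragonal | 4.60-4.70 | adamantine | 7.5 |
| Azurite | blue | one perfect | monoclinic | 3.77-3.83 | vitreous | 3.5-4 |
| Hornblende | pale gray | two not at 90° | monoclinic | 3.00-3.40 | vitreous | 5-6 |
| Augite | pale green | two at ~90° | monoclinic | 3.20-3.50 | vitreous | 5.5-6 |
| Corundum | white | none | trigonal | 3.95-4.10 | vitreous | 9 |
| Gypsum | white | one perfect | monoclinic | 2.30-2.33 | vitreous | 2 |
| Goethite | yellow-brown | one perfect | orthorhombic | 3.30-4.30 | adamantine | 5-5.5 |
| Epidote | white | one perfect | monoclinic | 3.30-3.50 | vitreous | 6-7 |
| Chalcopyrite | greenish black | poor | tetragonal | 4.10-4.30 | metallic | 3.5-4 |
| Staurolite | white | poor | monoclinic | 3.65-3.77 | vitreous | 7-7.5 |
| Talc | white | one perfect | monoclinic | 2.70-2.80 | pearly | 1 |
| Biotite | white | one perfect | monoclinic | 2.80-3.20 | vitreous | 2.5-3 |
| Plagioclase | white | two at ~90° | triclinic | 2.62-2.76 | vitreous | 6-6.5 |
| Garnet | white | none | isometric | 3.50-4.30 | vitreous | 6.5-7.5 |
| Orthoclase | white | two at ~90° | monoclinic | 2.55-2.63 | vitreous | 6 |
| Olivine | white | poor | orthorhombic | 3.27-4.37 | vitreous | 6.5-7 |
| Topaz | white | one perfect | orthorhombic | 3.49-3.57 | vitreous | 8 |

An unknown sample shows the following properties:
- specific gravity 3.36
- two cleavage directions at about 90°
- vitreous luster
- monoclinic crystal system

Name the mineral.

Augite

Specific gravity 3.36 — leaves Hornblende, Augite, Goethite, Epidote, Olivine.
Two cleavage directions at about 90° — narrows the field to Augite.
Vitreous luster — all remaining candidates fit.
Monoclinic crystal system — all remaining candidates fit.
Augite is the sole remaining match.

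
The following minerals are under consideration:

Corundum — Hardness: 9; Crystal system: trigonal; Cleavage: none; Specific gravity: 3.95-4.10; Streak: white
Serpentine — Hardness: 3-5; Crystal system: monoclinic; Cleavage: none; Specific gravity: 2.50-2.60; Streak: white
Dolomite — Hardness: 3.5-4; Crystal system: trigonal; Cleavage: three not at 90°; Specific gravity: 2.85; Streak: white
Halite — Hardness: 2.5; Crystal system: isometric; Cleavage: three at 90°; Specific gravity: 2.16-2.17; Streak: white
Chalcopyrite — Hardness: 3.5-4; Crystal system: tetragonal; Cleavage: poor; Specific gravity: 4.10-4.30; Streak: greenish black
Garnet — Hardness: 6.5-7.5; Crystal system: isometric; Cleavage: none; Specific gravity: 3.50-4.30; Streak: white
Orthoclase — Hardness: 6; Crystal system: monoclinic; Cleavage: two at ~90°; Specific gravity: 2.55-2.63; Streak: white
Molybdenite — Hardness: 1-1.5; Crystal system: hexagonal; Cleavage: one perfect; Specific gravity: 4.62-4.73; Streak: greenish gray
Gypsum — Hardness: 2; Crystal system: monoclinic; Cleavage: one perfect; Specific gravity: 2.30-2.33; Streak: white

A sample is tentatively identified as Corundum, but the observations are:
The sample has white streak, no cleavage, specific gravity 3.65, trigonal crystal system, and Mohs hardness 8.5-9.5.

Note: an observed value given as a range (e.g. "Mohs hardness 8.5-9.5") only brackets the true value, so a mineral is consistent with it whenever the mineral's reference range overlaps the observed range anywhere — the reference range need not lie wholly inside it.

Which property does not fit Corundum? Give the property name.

White streak: Corundum has white streak — matches.
No cleavage: Corundum has cleavage none — matches.
Specific gravity 3.65: Corundum has SG 3.95-4.10 — does not match.
Trigonal crystal system: Corundum has trigonal system — matches.
Mohs hardness 8.5-9.5: Corundum has hardness 9 — matches.
Only the specific gravity is inconsistent.

specific gravity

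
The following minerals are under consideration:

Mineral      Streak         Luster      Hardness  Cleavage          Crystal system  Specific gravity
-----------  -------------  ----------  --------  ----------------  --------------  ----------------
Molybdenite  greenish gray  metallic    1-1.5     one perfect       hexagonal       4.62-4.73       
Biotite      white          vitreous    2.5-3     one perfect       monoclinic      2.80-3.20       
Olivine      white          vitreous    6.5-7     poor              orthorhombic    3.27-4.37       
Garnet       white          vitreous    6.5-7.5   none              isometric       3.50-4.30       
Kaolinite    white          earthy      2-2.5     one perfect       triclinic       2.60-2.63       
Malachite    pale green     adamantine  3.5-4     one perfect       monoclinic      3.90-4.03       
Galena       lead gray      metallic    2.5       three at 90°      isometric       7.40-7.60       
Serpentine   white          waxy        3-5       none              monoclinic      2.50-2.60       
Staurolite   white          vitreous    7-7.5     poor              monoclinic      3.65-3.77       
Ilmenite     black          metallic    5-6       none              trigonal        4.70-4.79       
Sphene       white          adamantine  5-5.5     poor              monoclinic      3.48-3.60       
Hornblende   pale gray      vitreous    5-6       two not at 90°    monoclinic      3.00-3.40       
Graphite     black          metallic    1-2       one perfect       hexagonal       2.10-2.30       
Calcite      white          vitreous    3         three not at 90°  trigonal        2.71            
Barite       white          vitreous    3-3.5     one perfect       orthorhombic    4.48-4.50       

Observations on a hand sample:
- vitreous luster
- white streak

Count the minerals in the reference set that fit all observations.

6

Vitreous luster — leaves Biotite, Olivine, Garnet, Staurolite, Hornblende, Calcite, Barite.
White streak excludes Hornblende.
Remaining candidates: Barite, Biotite, Calcite, Garnet, Olivine, Staurolite.
That is 6 minerals.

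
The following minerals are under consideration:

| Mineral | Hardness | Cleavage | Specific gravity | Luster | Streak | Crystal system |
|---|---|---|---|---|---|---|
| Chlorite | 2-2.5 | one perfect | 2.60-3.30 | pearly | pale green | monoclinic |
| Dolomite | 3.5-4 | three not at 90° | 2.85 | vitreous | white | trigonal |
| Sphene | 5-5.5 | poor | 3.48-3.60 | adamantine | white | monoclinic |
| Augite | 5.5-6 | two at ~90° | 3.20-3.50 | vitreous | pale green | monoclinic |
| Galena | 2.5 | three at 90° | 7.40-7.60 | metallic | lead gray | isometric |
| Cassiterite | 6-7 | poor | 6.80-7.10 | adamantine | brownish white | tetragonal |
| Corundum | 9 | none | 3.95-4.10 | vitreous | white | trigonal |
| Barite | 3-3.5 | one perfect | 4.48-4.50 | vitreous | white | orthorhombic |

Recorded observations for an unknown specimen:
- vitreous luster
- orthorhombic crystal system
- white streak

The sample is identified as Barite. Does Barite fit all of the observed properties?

Consistent

Vitreous luster — fits Barite (vitreous luster).
Orthorhombic crystal system — fits Barite (orthorhombic system).
White streak — fits Barite (white streak).
Nothing contradicts Barite.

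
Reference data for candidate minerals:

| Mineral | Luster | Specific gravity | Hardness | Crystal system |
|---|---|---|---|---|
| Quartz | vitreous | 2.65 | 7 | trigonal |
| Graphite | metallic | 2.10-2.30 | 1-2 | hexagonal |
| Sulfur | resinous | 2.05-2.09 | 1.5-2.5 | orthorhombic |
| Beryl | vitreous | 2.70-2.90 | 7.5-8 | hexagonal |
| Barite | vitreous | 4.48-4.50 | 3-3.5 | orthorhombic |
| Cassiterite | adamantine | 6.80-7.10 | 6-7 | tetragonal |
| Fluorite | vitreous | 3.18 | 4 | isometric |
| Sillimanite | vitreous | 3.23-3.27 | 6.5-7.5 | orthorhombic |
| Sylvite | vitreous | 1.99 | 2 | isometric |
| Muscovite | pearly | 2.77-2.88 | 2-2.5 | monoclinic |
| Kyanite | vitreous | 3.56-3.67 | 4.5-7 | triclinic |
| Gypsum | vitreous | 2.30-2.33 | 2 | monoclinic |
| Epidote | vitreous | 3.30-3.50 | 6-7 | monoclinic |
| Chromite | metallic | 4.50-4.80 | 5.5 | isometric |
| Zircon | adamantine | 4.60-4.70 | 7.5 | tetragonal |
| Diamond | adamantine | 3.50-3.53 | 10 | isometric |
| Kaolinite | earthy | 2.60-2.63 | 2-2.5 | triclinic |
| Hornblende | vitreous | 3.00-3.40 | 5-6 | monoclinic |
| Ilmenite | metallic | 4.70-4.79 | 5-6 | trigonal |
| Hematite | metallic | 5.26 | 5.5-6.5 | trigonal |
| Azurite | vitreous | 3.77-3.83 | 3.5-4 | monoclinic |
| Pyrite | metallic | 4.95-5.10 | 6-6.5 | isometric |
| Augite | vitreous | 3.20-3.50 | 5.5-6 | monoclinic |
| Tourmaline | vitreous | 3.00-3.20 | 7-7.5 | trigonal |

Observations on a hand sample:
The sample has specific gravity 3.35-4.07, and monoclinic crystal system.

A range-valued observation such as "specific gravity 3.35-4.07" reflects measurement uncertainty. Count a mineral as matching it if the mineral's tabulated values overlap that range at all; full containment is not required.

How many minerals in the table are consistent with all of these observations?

4

Specific gravity 3.35-4.07: Kyanite, Epidote, Diamond, Hornblende, Azurite, Augite remain.
Monoclinic crystal system is inconsistent with Kyanite, Diamond.
The minerals that satisfy all observations are Augite, Azurite, Epidote, Hornblende.
That is 4 minerals.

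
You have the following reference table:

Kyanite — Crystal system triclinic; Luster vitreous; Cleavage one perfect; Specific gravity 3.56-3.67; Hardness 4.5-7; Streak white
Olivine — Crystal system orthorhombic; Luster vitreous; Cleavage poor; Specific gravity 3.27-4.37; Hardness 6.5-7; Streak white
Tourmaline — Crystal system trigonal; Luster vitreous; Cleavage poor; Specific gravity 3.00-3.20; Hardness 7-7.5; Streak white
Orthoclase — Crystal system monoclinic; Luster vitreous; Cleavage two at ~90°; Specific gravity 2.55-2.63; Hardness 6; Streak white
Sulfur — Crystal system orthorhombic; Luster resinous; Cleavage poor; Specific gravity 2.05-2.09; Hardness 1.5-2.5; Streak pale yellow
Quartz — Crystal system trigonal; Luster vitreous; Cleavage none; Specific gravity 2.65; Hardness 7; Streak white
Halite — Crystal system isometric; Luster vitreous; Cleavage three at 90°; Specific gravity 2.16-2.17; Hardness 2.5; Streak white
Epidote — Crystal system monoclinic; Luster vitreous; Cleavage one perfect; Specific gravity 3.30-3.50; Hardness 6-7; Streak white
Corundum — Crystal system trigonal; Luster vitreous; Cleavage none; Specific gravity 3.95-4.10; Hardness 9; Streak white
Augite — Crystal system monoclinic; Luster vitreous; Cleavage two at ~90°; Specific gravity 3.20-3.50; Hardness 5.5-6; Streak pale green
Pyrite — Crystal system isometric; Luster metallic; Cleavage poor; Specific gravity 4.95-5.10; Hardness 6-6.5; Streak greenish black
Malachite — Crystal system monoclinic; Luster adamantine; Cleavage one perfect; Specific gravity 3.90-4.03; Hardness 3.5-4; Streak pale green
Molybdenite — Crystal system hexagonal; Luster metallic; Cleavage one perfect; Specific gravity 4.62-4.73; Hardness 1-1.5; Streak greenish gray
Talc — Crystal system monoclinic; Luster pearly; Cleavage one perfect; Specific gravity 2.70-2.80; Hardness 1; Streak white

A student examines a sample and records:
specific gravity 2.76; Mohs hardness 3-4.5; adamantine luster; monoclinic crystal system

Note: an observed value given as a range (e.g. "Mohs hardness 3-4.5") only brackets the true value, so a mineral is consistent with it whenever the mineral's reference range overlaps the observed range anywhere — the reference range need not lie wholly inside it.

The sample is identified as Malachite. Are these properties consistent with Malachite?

Specific gravity 2.76 — Malachite has SG 3.90-4.03; which does not match.
Mohs hardness 3-4.5 — consistent with Malachite (hardness 3.5-4).
Adamantine luster — consistent with Malachite (adamantine luster).
Monoclinic crystal system — consistent with Malachite (monoclinic system).
Malachite is excluded by the specific gravity.

No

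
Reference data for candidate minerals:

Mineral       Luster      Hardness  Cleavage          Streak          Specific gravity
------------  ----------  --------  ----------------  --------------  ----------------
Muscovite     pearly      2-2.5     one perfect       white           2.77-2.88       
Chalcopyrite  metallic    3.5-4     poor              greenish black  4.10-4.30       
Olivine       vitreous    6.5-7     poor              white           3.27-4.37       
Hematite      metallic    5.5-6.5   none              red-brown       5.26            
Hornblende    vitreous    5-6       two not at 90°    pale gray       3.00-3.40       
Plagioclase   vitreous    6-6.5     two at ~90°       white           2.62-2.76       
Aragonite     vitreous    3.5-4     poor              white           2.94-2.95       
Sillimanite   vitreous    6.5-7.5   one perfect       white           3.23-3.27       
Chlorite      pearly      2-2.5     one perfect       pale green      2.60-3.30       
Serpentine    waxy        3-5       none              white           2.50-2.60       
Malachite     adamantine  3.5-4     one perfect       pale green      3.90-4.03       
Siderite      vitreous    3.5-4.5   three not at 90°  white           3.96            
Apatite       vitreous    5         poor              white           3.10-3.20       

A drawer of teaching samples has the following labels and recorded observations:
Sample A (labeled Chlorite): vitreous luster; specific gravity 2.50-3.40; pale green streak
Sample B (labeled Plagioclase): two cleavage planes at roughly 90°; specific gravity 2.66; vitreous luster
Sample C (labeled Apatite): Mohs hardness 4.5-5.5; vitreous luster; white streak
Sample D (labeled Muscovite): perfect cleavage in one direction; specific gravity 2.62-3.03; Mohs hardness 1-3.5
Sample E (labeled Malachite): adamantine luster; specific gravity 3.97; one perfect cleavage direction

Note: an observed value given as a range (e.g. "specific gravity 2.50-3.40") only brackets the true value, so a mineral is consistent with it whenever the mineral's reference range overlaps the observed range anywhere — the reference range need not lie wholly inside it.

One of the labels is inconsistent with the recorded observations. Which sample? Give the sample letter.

Sample A: vitreous luster is outside the reference for Chlorite (pearly luster) — mislabeled.
Sample B: nothing contradicts Plagioclase.
Sample C: nothing contradicts Apatite.
Sample D: nothing contradicts Muscovite.
Sample E: nothing contradicts Malachite.
Only sample A is inconsistent with its label.

A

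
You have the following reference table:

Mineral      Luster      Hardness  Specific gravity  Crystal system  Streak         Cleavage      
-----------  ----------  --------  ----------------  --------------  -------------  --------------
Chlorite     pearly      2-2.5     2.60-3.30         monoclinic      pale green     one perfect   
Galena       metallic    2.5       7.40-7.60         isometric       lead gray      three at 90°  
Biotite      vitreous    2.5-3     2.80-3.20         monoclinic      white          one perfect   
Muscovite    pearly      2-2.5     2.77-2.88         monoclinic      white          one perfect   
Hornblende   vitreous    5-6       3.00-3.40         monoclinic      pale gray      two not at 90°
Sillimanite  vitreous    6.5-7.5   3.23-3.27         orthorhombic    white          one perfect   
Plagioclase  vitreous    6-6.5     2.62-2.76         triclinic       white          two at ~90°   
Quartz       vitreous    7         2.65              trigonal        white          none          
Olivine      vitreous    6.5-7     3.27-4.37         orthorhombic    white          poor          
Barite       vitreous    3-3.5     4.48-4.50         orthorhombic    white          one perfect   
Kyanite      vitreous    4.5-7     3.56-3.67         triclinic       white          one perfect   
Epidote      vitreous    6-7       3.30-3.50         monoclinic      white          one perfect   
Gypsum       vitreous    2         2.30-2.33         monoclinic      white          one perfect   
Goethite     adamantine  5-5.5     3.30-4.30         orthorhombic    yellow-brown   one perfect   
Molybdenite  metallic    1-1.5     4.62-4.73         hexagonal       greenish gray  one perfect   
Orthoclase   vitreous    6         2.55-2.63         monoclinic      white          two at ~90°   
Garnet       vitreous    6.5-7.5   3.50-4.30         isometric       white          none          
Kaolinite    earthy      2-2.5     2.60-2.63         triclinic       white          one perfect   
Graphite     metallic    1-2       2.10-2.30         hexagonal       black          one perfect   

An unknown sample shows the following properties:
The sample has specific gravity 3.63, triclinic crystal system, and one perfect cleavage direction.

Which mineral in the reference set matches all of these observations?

Specific gravity 3.63 — narrows the field to Olivine, Kyanite, Goethite, Garnet.
Triclinic crystal system — Kyanite remains.
One perfect cleavage direction — every remaining candidate is consistent.
The only mineral consistent with every observation is Kyanite.

Kyanite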